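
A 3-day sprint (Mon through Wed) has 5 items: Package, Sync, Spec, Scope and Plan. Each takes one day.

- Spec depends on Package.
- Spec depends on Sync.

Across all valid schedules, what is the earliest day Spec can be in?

Precedence pushes Spec to at least Tue.
Spec at Tue is achievable: Scope=Mon, Sync=Mon, Spec=Tue, Plan=Mon, Package=Mon.

Tue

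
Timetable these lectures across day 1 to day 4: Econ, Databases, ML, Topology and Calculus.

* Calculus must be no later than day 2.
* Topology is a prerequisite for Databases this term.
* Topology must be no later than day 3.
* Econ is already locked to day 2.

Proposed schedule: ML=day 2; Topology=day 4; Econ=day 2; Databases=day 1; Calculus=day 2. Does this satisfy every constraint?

Topology must be no later than day 3 — violated.
Topology is a prerequisite for Databases this term — violated.
Econ is already locked to day 2 — holds.
Calculus must be no later than day 2 — holds.

No. Topology is a prerequisite for Databases this term is not satisfied.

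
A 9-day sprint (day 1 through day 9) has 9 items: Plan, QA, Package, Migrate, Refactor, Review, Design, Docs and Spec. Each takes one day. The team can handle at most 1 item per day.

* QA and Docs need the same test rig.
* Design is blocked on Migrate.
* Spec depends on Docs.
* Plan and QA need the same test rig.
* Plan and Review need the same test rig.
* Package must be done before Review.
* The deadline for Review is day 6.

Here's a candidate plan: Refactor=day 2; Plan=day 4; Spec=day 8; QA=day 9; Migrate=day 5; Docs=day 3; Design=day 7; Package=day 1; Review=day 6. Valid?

Package must be done before Review — holds.
The team can handle at most 1 item per day — holds.
QA and Docs need the same test rig — holds.
Plan and Review need the same test rig — holds.
Plan and QA need the same test rig — holds.
Spec depends on Docs — holds.
Design is blocked on Migrate — holds.
The deadline for Review is day 6 — holds.

Valid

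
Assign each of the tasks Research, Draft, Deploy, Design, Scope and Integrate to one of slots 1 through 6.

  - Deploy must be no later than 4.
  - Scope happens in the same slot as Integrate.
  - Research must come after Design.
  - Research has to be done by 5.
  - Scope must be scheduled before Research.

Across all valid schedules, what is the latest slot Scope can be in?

4

Downstream work caps Scope at 4.
Scope at 4 is achievable: Scope -> 4; Draft -> 1; Research -> 5; Design -> 1; Integrate -> 4; Deploy -> 1.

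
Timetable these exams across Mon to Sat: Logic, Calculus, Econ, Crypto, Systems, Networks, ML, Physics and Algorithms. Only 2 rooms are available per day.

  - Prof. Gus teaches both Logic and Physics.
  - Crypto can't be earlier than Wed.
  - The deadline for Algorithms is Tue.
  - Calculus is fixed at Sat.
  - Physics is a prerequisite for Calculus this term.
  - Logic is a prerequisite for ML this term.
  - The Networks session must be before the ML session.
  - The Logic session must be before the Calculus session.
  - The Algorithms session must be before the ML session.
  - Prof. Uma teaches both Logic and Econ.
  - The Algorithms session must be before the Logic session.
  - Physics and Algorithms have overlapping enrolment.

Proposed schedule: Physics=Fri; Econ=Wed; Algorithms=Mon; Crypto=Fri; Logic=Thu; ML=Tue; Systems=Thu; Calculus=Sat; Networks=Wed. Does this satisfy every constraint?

The deadline for Algorithms is Tue — holds.
Physics and Algorithms have overlapping enrolment — holds.
Logic is a prerequisite for ML this term — violated.
Prof. Uma teaches both Logic and Econ — holds.
The Logic session must be before the Calculus session — holds.
The Networks session must be before the ML session — violated.
The Algorithms session must be before the Logic session — holds.
Only 2 rooms are available per day — holds.
Calculus is fixed at Sat — holds.
Prof. Gus teaches both Logic and Physics — holds.
Physics is a prerequisite for Calculus this term — holds.
The Algorithms session must be before the ML session — holds.
Crypto can't be earlier than Wed — holds.

Invalid. Logic is a prerequisite for ML this term.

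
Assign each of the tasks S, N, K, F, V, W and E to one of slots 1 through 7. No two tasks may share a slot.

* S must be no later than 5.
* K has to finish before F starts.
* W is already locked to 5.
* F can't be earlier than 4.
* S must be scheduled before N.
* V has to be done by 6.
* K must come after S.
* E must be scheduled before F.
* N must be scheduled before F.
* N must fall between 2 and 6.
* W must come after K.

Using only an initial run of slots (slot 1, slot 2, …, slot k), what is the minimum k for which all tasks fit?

7

The precedence chain requires at least 3 distinct slots.
With at most 1 per slot and 7 tasks, at least 7 slots are needed.
W can't be placed before 5, so the schedule must run through at least slot 5.
7 works (last occupied slot: 7): for example S=1, F=7, K=4, N=2, V=3, W=5, E=6.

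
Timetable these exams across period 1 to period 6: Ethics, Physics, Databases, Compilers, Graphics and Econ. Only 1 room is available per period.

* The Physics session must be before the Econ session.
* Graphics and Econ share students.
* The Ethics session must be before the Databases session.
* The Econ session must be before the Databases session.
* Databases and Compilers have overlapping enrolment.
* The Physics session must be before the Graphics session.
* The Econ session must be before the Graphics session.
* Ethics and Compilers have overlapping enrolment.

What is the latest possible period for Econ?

period 4

Precedence pushes Econ to at least period 2; downstream work caps Econ at period 5.
Econ at period 4 is achievable: Compilers -> period 3, Graphics -> period 6, Databases -> period 5, Ethics -> period 2, Econ -> period 4, Physics -> period 1.
Nothing later works — the conflict and capacity constraints rule out every period after period 4.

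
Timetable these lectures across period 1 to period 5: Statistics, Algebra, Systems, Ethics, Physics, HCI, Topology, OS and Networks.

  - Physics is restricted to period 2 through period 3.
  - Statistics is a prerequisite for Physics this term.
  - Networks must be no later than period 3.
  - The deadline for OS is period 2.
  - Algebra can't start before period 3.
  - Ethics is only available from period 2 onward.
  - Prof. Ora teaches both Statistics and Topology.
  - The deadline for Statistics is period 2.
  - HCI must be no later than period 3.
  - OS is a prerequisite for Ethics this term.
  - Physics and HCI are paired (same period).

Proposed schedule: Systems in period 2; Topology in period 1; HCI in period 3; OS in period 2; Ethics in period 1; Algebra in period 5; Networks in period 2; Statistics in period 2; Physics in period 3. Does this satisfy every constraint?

No — it violates: Ethics is only available from period 2 onward

Networks must be no later than period 3 — holds.
Algebra can't start before period 3 — holds.
Physics and HCI are paired (same period) — holds.
The deadline for Statistics is period 2 — holds.
OS is a prerequisite for Ethics this term — violated.
Ethics is only available from period 2 onward — violated.
Statistics is a prerequisite for Physics this term — holds.
Physics is restricted to period 2 through period 3 — holds.
HCI must be no later than period 3 — holds.
The deadline for OS is period 2 — holds.
Prof. Ora teaches both Statistics and Topology — holds.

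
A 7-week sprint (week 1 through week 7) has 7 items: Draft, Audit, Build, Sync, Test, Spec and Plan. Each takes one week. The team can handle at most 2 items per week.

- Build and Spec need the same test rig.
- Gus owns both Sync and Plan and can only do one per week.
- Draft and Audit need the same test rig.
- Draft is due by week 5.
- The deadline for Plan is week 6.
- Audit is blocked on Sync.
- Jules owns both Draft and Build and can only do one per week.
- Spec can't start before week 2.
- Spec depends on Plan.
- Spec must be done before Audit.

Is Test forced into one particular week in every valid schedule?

Test can be week 1 (e.g. Build=week 2; Audit=week 4; Spec=week 3; Sync=week 3; Draft=week 1; Test=week 1; Plan=week 2) or week 2 (e.g. Spec -> week 2, Draft -> week 1, Build -> week 3, Test -> week 2, Audit -> week 4, Plan -> week 1, Sync -> week 3).

No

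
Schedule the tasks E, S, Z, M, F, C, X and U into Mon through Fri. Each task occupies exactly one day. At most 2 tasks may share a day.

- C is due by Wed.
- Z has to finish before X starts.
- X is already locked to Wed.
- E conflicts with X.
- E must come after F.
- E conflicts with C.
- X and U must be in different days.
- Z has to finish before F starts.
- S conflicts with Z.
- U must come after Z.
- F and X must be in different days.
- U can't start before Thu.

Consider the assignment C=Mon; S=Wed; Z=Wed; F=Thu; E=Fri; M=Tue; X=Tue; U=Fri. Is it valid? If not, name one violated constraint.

F and X must be in different days — holds.
U can't start before Thu — holds.
E conflicts with X — holds.
U must come after Z — holds.
X is already locked to Wed — violated.
X and U must be in different days — holds.
Z has to finish before X starts — violated.
C is due by Wed — holds.
E must come after F — holds.
E conflicts with C — holds.
At most 2 tasks may share a day — holds.
S conflicts with Z — violated.
Z has to finish before F starts — holds.

No — it violates: Z has to finish before X starts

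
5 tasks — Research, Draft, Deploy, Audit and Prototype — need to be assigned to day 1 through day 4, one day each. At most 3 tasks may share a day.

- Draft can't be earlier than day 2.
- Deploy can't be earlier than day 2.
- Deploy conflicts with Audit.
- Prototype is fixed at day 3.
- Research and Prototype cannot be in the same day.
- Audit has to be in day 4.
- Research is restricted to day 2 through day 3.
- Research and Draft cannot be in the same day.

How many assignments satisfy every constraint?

Enumerating: Draft -> day 3; Audit -> day 4; Research -> day 2; Prototype -> day 3; Deploy -> day 2 | Prototype in day 3, Audit in day 4, Draft in day 3, Deploy in day 3, Research in day 2 | Prototype -> day 3; Deploy -> day 2; Draft -> day 4; Audit -> day 4; Research -> day 2 | Audit -> day 4; Deploy -> day 3; Prototype -> day 3; Draft -> day 4; Research -> day 2.

4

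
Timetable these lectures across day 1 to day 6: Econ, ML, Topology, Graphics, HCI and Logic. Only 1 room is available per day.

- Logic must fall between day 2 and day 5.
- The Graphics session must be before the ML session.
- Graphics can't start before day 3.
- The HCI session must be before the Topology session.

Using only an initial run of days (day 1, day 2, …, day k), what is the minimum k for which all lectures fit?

6

The precedence chain requires at least 2 distinct days.
With at most 1 per day and 6 lectures, at least 6 days are needed.
Propagating the time windows through the other constraints, ML can't land before day 4, so the schedule must run through at least day 4.
6 works (last occupied day: day 6): for example Logic=day 2; Graphics=day 3; Econ=day 6; ML=day 4; Topology=day 5; HCI=day 1.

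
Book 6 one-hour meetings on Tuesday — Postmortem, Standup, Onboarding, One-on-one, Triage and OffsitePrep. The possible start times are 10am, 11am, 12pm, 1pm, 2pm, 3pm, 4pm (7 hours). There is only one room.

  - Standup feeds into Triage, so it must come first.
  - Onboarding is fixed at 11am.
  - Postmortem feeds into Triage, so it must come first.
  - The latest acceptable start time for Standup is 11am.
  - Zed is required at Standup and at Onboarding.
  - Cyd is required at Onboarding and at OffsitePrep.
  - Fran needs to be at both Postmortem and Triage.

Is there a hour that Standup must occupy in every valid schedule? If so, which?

10am

Standup's window is 10am–11am.
Onboarding is fixed at 11am, and Standup can't share a hour with Onboarding.
So Standup must be 10am.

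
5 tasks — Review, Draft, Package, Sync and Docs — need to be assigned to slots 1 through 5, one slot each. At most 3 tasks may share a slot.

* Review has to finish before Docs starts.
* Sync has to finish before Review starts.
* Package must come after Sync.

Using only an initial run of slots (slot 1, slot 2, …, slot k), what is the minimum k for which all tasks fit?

The precedence chain requires at least 3 distinct slots.
With at most 3 per slot and 5 tasks, at least 2 slots are needed.
3 works (last occupied slot: 3): for example Draft in 1; Sync in 1; Docs in 3; Review in 2; Package in 2.

3 slots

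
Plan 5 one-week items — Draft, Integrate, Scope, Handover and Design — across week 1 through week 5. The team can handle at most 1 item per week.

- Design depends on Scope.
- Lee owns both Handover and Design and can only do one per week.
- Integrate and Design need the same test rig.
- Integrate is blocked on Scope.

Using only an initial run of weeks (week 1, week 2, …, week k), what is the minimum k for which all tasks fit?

5 weeks

The precedence chain requires at least 2 distinct weeks.
With at most 1 per week and 5 tasks, at least 5 weeks are needed.
5 works (last occupied week: week 5): for example Design -> week 3; Draft -> week 4; Handover -> week 5; Integrate -> week 2; Scope -> week 1.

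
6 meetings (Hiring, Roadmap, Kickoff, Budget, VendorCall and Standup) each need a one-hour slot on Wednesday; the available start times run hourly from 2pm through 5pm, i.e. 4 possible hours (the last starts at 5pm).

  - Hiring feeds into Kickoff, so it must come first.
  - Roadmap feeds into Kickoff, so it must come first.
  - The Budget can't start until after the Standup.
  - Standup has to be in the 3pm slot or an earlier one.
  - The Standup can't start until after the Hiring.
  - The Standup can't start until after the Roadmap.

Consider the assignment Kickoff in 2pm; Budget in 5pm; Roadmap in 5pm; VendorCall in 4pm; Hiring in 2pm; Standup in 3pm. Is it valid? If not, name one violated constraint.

No — it violates: Roadmap feeds into Kickoff, so it must come first

The Standup can't start until after the Hiring — holds.
Roadmap feeds into Kickoff, so it must come first — violated.
The Budget can't start until after the Standup — holds.
Standup has to be in the 3pm slot or an earlier one — holds.
The Standup can't start until after the Roadmap — violated.
Hiring feeds into Kickoff, so it must come first — violated.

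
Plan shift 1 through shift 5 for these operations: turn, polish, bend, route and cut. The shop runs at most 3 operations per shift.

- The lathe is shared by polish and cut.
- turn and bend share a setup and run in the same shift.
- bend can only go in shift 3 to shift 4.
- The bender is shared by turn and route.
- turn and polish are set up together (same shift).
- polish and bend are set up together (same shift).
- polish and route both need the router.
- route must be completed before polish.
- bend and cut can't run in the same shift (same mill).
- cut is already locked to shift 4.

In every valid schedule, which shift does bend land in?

shift 3

bend's window is shift 3–shift 4.
cut is fixed at shift 4, and bend can't share a shift with cut.
So bend must be shift 3.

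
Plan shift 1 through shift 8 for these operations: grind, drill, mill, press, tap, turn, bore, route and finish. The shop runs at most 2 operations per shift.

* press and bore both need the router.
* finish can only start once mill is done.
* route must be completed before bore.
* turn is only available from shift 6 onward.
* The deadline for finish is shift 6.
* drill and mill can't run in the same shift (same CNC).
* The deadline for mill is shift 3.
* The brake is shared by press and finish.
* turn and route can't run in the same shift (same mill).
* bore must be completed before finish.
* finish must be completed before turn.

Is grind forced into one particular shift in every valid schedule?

grind can be shift 1 (e.g. drill=shift 2; mill=shift 1; route=shift 2; finish=shift 4; press=shift 5; tap=shift 3; turn=shift 6; bore=shift 3; grind=shift 1) or shift 2 (e.g. drill=shift 3; route=shift 1; bore=shift 2; turn=shift 6; finish=shift 3; press=shift 4; tap=shift 4; mill=shift 1; grind=shift 2).

No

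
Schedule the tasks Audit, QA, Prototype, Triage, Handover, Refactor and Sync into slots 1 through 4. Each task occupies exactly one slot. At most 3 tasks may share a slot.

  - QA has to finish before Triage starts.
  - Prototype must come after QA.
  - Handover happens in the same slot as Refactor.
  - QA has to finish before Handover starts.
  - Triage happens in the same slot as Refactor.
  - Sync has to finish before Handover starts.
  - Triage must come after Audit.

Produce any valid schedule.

Triage=2; Audit=1; Sync=1; QA=1; Refactor=2; Handover=2; Prototype=3

Checking: Sync(1) before Handover(2); QA(1) before Handover(2); QA(1) before Prototype(3); Audit(1) before Triage(2); QA(1) before Triage(2); Triage = Refactor = 2; Handover = Refactor = 2; max 3 per slot (cap 3).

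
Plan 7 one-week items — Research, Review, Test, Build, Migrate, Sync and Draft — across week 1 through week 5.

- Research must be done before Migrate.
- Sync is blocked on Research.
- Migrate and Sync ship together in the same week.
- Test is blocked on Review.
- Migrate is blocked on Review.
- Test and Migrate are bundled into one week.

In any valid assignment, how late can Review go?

week 4

Downstream work caps Review at week 4.
Review at week 4 is achievable: Build=week 1, Sync=week 5, Research=week 1, Test=week 5, Migrate=week 5, Draft=week 1, Review=week 4.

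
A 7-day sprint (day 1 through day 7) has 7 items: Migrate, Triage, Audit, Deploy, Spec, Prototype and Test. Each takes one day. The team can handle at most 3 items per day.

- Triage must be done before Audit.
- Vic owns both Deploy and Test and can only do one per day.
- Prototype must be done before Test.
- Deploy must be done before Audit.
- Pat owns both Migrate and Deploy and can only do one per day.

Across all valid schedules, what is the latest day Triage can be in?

day 6

Downstream work caps Triage at day 6.
Triage at day 6 is achievable: Test=day 2, Migrate=day 2, Spec=day 1, Triage=day 6, Prototype=day 1, Audit=day 7, Deploy=day 1.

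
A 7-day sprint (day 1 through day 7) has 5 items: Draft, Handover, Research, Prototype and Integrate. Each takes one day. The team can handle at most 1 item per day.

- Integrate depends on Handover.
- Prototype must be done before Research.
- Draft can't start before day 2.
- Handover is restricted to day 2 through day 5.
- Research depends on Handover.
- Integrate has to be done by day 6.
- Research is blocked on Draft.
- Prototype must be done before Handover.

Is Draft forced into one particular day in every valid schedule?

No

Draft can be day 2 (e.g. Handover in day 3; Research in day 5; Integrate in day 4; Prototype in day 1; Draft in day 2) or day 3 (e.g. Integrate -> day 4, Prototype -> day 1, Research -> day 5, Handover -> day 2, Draft -> day 3).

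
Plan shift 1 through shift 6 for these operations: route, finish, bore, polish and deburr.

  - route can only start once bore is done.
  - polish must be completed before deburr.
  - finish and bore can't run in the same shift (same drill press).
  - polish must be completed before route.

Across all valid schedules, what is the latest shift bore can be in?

shift 5

Downstream work caps bore at shift 5.
bore at shift 5 is achievable: deburr=shift 2, bore=shift 5, finish=shift 1, route=shift 6, polish=shift 1.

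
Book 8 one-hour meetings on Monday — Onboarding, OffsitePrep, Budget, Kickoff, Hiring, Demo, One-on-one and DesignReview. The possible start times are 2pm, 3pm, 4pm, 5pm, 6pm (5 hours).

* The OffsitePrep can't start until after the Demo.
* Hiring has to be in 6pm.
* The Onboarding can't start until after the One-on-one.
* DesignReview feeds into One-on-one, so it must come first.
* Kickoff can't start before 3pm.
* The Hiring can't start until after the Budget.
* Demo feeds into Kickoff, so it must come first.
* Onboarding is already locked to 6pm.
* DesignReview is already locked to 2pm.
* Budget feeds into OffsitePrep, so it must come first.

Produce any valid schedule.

One-on-one -> 3pm; Demo -> 2pm; DesignReview -> 2pm; Onboarding -> 6pm; Hiring -> 6pm; Budget -> 2pm; OffsitePrep -> 3pm; Kickoff -> 3pm

Checking: Budget(2pm) before Hiring(6pm); Demo(2pm) before OffsitePrep(3pm); Demo(2pm) before Kickoff(3pm); DesignReview(2pm) before One-on-one(3pm); One-on-one(3pm) before Onboarding(6pm); Budget(2pm) before OffsitePrep(3pm); DesignReview=2pm in [2pm,2pm]; Kickoff=3pm in [3pm,6pm]; Onboarding=6pm in [6pm,6pm]; Hiring=6pm in [6pm,6pm].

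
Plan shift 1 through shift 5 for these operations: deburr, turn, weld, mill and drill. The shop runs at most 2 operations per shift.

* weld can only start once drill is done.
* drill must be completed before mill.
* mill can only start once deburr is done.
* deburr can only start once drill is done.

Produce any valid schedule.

drill -> shift 1, weld -> shift 2, mill -> shift 3, deburr -> shift 2, turn -> shift 1

Checking: deburr(shift 2) before mill(shift 3); drill(shift 1) before mill(shift 3); drill(shift 1) before weld(shift 2); drill(shift 1) before deburr(shift 2); max 2 per shift (cap 2).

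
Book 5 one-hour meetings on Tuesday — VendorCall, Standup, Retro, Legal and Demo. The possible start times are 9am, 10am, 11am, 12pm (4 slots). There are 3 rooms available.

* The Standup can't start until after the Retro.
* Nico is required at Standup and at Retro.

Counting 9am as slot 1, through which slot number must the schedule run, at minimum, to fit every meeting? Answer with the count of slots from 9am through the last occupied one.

2

The precedence chain requires at least 2 distinct slots.
With at most 3 per slot and 5 meetings, at least 2 slots are needed.
2 works (last occupied slot: 10am): for example Standup=10am, Legal=9am, Demo=10am, Retro=9am, VendorCall=9am.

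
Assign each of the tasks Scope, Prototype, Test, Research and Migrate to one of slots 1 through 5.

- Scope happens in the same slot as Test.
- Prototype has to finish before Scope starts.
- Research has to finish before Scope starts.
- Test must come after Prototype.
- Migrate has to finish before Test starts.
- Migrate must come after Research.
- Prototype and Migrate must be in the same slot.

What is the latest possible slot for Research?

Downstream work caps Research at 3.
Research at 3 is achievable: Scope in 5, Test in 5, Migrate in 4, Prototype in 4, Research in 3.

3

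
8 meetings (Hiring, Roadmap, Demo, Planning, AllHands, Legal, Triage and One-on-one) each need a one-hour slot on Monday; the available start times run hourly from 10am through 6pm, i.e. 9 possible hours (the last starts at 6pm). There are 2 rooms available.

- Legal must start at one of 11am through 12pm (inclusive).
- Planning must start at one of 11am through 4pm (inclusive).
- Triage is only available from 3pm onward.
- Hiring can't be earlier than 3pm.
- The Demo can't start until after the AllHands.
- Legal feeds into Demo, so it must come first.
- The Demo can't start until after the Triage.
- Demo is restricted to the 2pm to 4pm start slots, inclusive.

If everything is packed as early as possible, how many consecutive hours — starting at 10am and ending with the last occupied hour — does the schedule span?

The precedence chain requires at least 2 distinct hours.
With at most 2 per hour and 8 meetings, at least 4 hours are needed.
Propagating the time windows through the other constraints, Demo can't land before 4pm — that is hour 7 counting from 10am — so the schedule must run through at least 7 hours.
7 works (last occupied hour: 4pm): for example AllHands=10am, Triage=3pm, Planning=11am, Legal=11am, Demo=4pm, Hiring=3pm, One-on-one=12pm, Roadmap=10am.

7 hours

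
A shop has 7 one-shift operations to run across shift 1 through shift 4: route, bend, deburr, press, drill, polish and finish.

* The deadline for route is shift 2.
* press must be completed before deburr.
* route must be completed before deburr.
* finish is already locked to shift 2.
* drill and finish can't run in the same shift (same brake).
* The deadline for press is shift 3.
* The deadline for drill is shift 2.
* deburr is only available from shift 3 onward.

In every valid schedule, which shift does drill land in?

drill's window is shift 1–shift 2.
finish is fixed at shift 2, and drill can't share a shift with finish.
So drill must be shift 1.

shift 1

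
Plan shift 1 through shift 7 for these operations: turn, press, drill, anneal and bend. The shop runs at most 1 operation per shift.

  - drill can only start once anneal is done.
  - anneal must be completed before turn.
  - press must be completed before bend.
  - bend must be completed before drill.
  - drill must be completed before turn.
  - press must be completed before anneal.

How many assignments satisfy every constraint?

Splitting on turn: it can be shift 5 (2), shift 6 (10), shift 7 (30). Listing each branch's schedules as (press, drill, anneal, bend) by shift number:
turn=shift 5: (1,4,2,3) (1,4,3,2) — 2.
turn=shift 6: (1,4,2,3) (1,4,3,2) (1,5,2,3) (1,5,2,4) (1,5,3,2) (1,5,3,4) (1,5,4,2) (1,5,4,3) (2,5,3,4) (2,5,4,3) — 10.
turn=shift 7: (1,4,2,3) (1,4,3,2) (1,5,2,3) (1,5,2,4) (1,5,3,2) (1,5,3,4) (1,5,4,2) (1,5,4,3) (1,6,2,3) (1,6,2,4) (1,6,2,5) (1,6,3,2) (1,6,3,4) (1,6,3,5) (1,6,4,2) (1,6,4,3) (1,6,4,5) (1,6,5,2) (1,6,5,3) (1,6,5,4) (2,5,3,4) (2,5,4,3) (2,6,3,4) (2,6,3,5) (2,6,4,3) (2,6,4,5) (2,6,5,3) (2,6,5,4) (3,6,4,5) (3,6,5,4) — 30.
Summing: 2 + 10 + 30 = 42.

42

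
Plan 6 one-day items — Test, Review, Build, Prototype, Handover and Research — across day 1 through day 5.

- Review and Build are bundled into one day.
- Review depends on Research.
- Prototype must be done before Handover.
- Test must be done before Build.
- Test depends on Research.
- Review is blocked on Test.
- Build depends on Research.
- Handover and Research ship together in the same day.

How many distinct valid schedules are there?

5

Splitting on Test: it can be day 3 (2), day 4 (3). Listing each branch's schedules as (Review, Build, Prototype, Handover, Research) by day number:
Test=day 3: (4,4,1,2,2) (5,5,1,2,2) — 2.
Test=day 4: (5,5,1,2,2) (5,5,1,3,3) (5,5,2,3,3) — 3.
Summing: 2 + 3 = 5.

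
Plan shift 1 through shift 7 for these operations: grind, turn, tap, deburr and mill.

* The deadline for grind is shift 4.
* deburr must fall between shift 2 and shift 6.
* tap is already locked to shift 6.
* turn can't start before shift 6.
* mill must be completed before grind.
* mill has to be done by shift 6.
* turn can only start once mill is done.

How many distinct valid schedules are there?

Splitting on grind: it can be shift 2 (10), shift 3 (20), shift 4 (30). Listing each branch's schedules as (turn, tap, deburr, mill) by shift number:
grind=shift 2: (6,6,2,1) (6,6,3,1) (6,6,4,1) (6,6,5,1) (6,6,6,1) (7,6,2,1) (7,6,3,1) (7,6,4,1) (7,6,5,1) (7,6,6,1) — 10.
grind=shift 3: (6,6,2,1) (6,6,2,2) (6,6,3,1) (6,6,3,2) (6,6,4,1) (6,6,4,2) (6,6,5,1) (6,6,5,2) (6,6,6,1) (6,6,6,2) (7,6,2,1) (7,6,2,2) (7,6,3,1) (7,6,3,2) (7,6,4,1) (7,6,4,2) (7,6,5,1) (7,6,5,2) (7,6,6,1) (7,6,6,2) — 20.
grind=shift 4: (6,6,2,1) (6,6,2,2) (6,6,2,3) (6,6,3,1) (6,6,3,2) (6,6,3,3) (6,6,4,1) (6,6,4,2) (6,6,4,3) (6,6,5,1) (6,6,5,2) (6,6,5,3) (6,6,6,1) (6,6,6,2) (6,6,6,3) (7,6,2,1) (7,6,2,2) (7,6,2,3) (7,6,3,1) (7,6,3,2) (7,6,3,3) (7,6,4,1) (7,6,4,2) (7,6,4,3) (7,6,5,1) (7,6,5,2) (7,6,5,3) (7,6,6,1) (7,6,6,2) (7,6,6,3) — 30.
Summing: 10 + 20 + 30 = 60.

60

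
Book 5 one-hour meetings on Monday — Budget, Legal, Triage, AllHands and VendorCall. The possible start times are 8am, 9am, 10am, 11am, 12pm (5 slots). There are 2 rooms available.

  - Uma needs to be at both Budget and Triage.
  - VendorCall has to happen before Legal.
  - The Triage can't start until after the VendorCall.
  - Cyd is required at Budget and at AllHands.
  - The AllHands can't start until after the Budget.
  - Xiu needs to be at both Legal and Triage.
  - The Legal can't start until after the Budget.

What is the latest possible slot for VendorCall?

Downstream work caps VendorCall at 11am.
VendorCall at 10am is achievable: Budget=8am, Triage=12pm, VendorCall=10am, AllHands=9am, Legal=11am.
Nothing later works — the conflict and capacity constraints rule out every slot after 10am.

10am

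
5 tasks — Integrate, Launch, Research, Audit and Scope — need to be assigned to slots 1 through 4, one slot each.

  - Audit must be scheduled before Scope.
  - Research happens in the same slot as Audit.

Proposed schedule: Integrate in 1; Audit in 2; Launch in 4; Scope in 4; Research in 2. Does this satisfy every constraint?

Yes

Research happens in the same slot as Audit — holds.
Audit must be scheduled before Scope — holds.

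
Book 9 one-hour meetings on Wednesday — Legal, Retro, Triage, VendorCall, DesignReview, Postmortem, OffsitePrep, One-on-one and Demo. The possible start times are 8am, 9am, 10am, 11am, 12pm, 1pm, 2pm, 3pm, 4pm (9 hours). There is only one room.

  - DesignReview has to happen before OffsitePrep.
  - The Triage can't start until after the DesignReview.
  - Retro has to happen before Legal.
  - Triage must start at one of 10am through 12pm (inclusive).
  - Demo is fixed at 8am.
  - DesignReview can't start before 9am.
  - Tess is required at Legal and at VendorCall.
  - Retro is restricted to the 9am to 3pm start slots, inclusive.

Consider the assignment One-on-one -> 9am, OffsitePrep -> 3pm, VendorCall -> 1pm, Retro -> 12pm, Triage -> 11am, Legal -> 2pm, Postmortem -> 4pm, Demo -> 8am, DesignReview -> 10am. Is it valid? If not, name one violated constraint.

Retro is restricted to the 9am to 3pm start slots, inclusive — holds.
The Triage can't start until after the DesignReview — holds.
Tess is required at Legal and at VendorCall — holds.
There is only one room — holds.
Retro has to happen before Legal — holds.
Triage must start at one of 10am through 12pm (inclusive) — holds.
Demo is fixed at 8am — holds.
DesignReview can't start before 9am — holds.
DesignReview has to happen before OffsitePrep — holds.

Valid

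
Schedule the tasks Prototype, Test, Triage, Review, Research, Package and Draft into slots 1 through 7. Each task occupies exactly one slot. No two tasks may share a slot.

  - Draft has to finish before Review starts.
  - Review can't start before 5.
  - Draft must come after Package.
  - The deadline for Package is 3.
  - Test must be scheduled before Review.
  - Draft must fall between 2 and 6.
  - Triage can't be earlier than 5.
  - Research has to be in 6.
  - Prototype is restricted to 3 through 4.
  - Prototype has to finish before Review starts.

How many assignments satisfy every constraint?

Splitting on Prototype: it can be 3 (6), 4 (6). Listing each branch's schedules as (Test, Triage, Review, Research, Package, Draft):
Prototype=3: (1,5,7,6,2,4) (1,7,5,6,2,4) (2,5,7,6,1,4) (2,7,5,6,1,4) (4,5,7,6,1,2) (4,7,5,6,1,2) — 6.
Prototype=4: (1,5,7,6,2,3) (1,7,5,6,2,3) (2,5,7,6,1,3) (2,7,5,6,1,3) (3,5,7,6,1,2) (3,7,5,6,1,2) — 6.
Summing: 6 + 6 = 12.

12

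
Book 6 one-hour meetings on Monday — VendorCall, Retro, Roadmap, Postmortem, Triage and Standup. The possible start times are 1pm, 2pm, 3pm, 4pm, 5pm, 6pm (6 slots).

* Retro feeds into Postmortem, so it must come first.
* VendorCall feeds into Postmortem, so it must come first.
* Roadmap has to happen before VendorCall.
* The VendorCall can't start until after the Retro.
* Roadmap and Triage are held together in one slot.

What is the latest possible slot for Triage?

Triage must be in the same slot as Roadmap, which can't be after 4pm, so Triage is at most 4pm.
Triage at 4pm is achievable: Standup in 1pm, Postmortem in 6pm, Retro in 1pm, VendorCall in 5pm, Roadmap in 4pm, Triage in 4pm.

4pm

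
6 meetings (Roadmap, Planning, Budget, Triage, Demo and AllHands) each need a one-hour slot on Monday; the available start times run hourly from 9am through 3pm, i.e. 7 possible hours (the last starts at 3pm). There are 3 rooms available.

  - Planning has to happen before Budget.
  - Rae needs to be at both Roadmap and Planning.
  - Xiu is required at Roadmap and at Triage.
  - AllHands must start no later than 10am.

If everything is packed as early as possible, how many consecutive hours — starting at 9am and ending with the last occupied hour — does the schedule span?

The precedence chain requires at least 2 distinct hours.
With at most 3 per hour and 6 meetings, at least 2 hours are needed.
2 works (last occupied hour: 10am): for example AllHands=10am; Demo=9am; Roadmap=10am; Budget=10am; Triage=9am; Planning=9am.

2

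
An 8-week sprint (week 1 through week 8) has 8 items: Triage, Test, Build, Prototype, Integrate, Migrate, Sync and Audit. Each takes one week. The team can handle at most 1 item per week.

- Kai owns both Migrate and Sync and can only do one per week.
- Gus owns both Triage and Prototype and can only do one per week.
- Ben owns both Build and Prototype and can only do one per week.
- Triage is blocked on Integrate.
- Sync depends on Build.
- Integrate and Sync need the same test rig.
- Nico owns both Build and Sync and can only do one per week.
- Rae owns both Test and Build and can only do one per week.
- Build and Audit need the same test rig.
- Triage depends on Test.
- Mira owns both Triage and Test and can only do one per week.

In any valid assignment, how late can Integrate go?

Downstream work caps Integrate at week 7.
Integrate at week 7 is achievable: Sync=week 3; Audit=week 6; Integrate=week 7; Prototype=week 4; Test=week 1; Triage=week 8; Migrate=week 5; Build=week 2.

week 7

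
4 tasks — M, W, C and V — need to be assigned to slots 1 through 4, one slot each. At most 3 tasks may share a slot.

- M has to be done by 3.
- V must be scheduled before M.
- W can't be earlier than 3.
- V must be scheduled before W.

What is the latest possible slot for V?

2

Downstream work caps V at 2.
V at 2 is achievable: M in 3; V in 2; C in 1; W in 3.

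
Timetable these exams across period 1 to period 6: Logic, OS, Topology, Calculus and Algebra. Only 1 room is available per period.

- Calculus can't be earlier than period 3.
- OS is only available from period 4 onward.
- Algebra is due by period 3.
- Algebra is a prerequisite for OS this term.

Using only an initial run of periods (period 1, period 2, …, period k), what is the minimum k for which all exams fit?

5

The precedence chain requires at least 2 distinct periods.
With at most 1 per period and 5 exams, at least 5 periods are needed.
OS can't be placed before period 4, so the schedule must run through at least period 4.
5 works (last occupied period: period 5): for example Topology in period 5, Algebra in period 1, Calculus in period 3, OS in period 4, Logic in period 2.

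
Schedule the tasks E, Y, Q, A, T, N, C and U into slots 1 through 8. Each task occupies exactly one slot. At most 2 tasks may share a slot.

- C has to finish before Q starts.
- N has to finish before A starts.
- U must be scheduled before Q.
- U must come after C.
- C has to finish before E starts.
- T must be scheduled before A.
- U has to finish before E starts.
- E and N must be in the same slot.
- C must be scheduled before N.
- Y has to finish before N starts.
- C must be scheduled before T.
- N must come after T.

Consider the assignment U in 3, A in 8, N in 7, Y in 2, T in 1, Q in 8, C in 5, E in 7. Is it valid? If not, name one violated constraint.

U has to finish before E starts — holds.
N must come after T — holds.
E and N must be in the same slot — holds.
T must be scheduled before A — holds.
N has to finish before A starts — holds.
At most 2 tasks may share a slot — holds.
U must be scheduled before Q — holds.
Y has to finish before N starts — holds.
C has to finish before E starts — holds.
C must be scheduled before T — violated.
C must be scheduled before N — holds.
C has to finish before Q starts — holds.
U must come after C — violated.

No. C must be scheduled before T is not satisfied.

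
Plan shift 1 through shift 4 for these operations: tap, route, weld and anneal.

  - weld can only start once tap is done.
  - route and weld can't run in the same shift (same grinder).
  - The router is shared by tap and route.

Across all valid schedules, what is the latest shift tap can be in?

Downstream work caps tap at shift 3.
tap at shift 3 is achievable: anneal=shift 1; tap=shift 3; route=shift 1; weld=shift 4.

shift 3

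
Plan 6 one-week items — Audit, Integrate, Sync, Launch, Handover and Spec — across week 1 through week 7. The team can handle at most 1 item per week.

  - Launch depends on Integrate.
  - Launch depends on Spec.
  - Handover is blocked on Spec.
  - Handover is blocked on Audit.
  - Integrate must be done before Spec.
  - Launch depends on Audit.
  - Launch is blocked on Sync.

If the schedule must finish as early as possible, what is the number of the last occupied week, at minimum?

6

The precedence chain requires at least 3 distinct weeks.
With at most 1 per week and 6 tasks, at least 6 weeks are needed.
6 works (last occupied week: week 6): for example Sync -> week 4; Handover -> week 6; Integrate -> week 1; Spec -> week 2; Launch -> week 5; Audit -> week 3.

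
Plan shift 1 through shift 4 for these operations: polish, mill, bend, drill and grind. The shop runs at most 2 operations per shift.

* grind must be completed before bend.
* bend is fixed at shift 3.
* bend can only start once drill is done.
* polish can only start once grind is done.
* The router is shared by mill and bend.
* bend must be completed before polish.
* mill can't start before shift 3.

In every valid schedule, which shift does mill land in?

shift 4

mill's window is shift 3–shift 4.
bend is fixed at shift 3, and mill can't share a shift with bend.
So mill must be shift 4.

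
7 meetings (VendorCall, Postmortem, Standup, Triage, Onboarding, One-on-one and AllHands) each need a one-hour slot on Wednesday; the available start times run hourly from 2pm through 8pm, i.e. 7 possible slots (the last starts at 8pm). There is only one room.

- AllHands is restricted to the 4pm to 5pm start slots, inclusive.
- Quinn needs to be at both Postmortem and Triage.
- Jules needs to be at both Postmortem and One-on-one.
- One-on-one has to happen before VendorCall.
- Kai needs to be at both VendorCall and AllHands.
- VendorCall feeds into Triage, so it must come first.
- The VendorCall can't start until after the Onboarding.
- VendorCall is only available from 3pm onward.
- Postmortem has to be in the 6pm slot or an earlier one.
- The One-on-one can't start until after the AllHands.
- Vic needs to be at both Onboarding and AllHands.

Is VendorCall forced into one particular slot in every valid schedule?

No

VendorCall can be 6pm (e.g. VendorCall in 6pm, AllHands in 4pm, Standup in 8pm, Onboarding in 3pm, Triage in 7pm, One-on-one in 5pm, Postmortem in 2pm) or 7pm (e.g. Onboarding -> 3pm, AllHands -> 4pm, Postmortem -> 2pm, Standup -> 6pm, Triage -> 8pm, VendorCall -> 7pm, One-on-one -> 5pm).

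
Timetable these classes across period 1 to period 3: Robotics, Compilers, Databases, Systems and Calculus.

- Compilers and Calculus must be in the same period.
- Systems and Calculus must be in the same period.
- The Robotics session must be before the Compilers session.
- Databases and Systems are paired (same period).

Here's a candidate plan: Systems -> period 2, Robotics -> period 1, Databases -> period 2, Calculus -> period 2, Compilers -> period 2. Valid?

Valid

Compilers and Calculus must be in the same period — holds.
Systems and Calculus must be in the same period — holds.
The Robotics session must be before the Compilers session — holds.
Databases and Systems are paired (same period) — holds.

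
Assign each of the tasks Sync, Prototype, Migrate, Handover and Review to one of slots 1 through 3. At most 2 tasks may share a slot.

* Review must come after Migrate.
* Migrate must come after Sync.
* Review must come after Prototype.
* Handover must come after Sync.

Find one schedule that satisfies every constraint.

Handover=2, Review=3, Migrate=2, Prototype=1, Sync=1

Checking: Prototype(1) before Review(3); Migrate(2) before Review(3); Sync(1) before Migrate(2); Sync(1) before Handover(2); max 2 per slot (cap 2).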